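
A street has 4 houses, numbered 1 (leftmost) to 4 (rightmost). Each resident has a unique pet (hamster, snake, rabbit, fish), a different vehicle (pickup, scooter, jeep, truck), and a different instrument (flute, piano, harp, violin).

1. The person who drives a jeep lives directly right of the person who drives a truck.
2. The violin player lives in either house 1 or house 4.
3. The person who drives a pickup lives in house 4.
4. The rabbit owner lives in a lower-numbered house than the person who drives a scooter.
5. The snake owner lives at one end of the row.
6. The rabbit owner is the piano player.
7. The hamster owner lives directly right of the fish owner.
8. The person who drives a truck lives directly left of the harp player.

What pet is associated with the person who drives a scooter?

hamster

The person who drives a pickup is in house 4 (clue 3).
So house 1 gets truck for vehicle.
Clue 1 places the person who drives a jeep in house 2.
The harp player is in house 2 (clue 8).
So house 3 gets scooter for vehicle.
House 3 instrument: only flute fits.
So house 4 gets violin for instrument.
From clue 6, the rabbit owner must be in house 1.
House 1 instrument: only piano fits.
So house 2 gets fish for pet.
House 3 pet: only hamster fits.
The only pet still possible for house 4 is snake.
So: house 1 = rabbit/truck/piano, house 2 = fish/jeep/harp, house 3 = hamster/scooter/flute, house 4 = snake/pickup/violin.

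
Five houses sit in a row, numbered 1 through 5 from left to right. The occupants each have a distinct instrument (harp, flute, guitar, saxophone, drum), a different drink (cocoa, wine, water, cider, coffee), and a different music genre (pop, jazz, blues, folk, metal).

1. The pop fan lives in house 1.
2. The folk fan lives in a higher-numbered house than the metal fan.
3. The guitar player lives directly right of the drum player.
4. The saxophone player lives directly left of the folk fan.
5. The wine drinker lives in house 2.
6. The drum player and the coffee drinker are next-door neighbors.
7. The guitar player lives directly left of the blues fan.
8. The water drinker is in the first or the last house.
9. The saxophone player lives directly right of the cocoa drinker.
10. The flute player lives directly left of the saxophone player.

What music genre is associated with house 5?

blues

Clue 1: the pop fan is in house 1.
From clue 5, the wine drinker must be in house 2.
That leaves harp as the instrument for house 5.
House 1 instrument: only flute fits.
By clue 10, the saxophone player is in house 2.
The only instrument still possible for house 3 is drum.
House 4 instrument: only guitar fits.
By clue 4, the folk fan is in house 3.
From clue 6, the coffee drinker must be in house 4.
Clue 7 places the blues fan in house 5.
The cocoa drinker is in house 1 (clue 9).
House 3 drink: only cider fits.
So house 5 gets water for drink.
By clue 2, the metal fan is in house 2.
House 4 music genre: only jazz fits.
So: house 1 = flute/cocoa/pop, house 2 = saxophone/wine/metal, house 3 = drum/cider/folk, house 4 = guitar/coffee/jazz, house 5 = harp/water/blues.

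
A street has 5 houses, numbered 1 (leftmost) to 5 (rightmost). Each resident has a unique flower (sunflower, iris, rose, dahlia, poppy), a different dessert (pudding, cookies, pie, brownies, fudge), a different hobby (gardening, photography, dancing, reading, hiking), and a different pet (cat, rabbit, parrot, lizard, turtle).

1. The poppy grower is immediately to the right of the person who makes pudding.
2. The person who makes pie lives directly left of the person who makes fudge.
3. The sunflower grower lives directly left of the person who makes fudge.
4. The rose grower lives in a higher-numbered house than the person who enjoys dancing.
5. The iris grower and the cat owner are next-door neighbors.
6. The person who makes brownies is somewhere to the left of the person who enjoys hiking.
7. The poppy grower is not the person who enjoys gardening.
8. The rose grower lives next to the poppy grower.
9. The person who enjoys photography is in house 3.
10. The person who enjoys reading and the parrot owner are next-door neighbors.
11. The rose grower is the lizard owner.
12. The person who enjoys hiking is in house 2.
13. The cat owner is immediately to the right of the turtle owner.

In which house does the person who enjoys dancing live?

Clue 9 places the person who enjoys photography in house 3.
Clue 12: the person who enjoys hiking is in house 2.
The person who makes brownies is in house 1 (clue 6).
The person who enjoys dancing is narrowed to house 1 or 4; consider each.
Placing it in house 4 leads to a contradiction, so it's in house 1.
The person who enjoys gardening is narrowed to house 4 or 5; consider each.
Placing it in house 4 leads to a contradiction, so it's in house 5.
House 4's hobby must be reading (nothing else left).
The poppy grower is narrowed to house 3 or 4; consider each.
Placing it in house 4 leads to a contradiction, so it's in house 3.
By clue 1, the person who makes pudding is in house 2.
The sunflower grower is in house 4 (clue 3).
The person who makes fudge is in house 5 (clue 3).
House 2 flower: only rose fits.
The person who makes pie is in house 4 (clue 2).
From clue 11, the lizard owner must be in house 2.
The only dessert still possible for house 3 is cookies.
By clue 5, the iris grower is in house 5.
Clue 13 places the turtle owner in house 3.
That leaves dahlia as the flower for house 1.
The only pet still possible for house 1 is rabbit.
The only pet still possible for house 4 is cat.
House 5 pet: only parrot fits.
So: house 1 = dahlia/brownies/dancing/rabbit, house 2 = rose/pudding/hiking/lizard, house 3 = poppy/cookies/photography/turtle, house 4 = sunflower/pie/reading/cat, house 5 = iris/fudge/gardening/parrot.

1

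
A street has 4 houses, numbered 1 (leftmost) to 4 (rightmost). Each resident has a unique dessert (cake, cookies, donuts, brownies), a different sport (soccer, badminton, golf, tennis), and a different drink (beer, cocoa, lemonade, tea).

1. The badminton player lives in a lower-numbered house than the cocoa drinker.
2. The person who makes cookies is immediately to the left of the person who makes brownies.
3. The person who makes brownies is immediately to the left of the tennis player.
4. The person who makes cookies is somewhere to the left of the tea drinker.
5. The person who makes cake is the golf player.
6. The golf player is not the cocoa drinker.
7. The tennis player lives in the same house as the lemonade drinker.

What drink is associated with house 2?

cocoa

That leaves beer as the drink for house 1.
The person who makes brownies is narrowed to house 2 or 3; consider each.
Placing it in house 3 leads to a contradiction, so it's in house 2.
The person who makes cookies is in house 1 (clue 2).
By clue 3, the tennis player is in house 3.
By clue 7, the lemonade drinker is in house 3.
The person who makes cake is in house 4 (clue 5).
The golf player is in house 4 (clue 5).
By clue 6, the cocoa drinker is in house 2.
The only dessert still possible for house 3 is donuts.
House 4's drink must be tea (nothing else left).
Clue 1 places the badminton player in house 1.
The only sport still possible for house 2 is soccer.
So: house 1 = cookies/badminton/beer, house 2 = brownies/soccer/cocoa, house 3 = donuts/tennis/lemonade, house 4 = cake/golf/tea.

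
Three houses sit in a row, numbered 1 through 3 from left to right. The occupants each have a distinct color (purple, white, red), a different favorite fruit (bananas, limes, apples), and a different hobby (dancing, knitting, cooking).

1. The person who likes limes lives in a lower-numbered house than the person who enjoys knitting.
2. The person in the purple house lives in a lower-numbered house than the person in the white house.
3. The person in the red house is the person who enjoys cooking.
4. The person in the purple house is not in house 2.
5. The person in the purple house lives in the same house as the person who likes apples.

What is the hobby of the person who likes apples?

By clue 4, the person in the purple house is in house 1.
The person who likes apples is in house 1 (clue 5).
So house 3 gets bananas for favorite fruit.
The person who enjoys knitting is in house 3 (clue 1).
House 2's favorite fruit must be limes (nothing else left).
House 1's hobby must be dancing (nothing else left).
The only hobby still possible for house 2 is cooking.
The person in the red house is in house 2 (clue 3).
So house 3 gets white for color.
So: house 1 = purple/apples/dancing, house 2 = red/limes/cooking, house 3 = white/bananas/knitting.

dancing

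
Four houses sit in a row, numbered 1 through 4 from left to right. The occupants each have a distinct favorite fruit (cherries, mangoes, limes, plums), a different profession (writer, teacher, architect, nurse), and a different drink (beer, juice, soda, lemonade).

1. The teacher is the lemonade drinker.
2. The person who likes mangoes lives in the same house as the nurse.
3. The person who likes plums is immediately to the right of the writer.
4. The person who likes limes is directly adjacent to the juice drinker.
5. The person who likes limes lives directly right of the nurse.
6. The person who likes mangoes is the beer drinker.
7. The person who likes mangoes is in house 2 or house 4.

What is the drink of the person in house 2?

beer

House 1 favorite fruit: only cherries fits.
From clue 2, the person who likes mangoes must be in house 2.
Clue 2: the nurse is in house 2.
From clue 5, the person who likes limes must be in house 3.
Clue 6 places the beer drinker in house 2.
So house 4 gets plums for favorite fruit.
Clue 3 places the writer in house 3.
The juice drinker is in house 4 (clue 4).
The teacher is in house 1 (clue 1).
By clue 1, the lemonade drinker is in house 1.
The only profession still possible for house 4 is architect.
So house 3 gets soda for drink.
So: house 1 = cherries/teacher/lemonade, house 2 = mangoes/nurse/beer, house 3 = limes/writer/soda, house 4 = plums/architect/juice.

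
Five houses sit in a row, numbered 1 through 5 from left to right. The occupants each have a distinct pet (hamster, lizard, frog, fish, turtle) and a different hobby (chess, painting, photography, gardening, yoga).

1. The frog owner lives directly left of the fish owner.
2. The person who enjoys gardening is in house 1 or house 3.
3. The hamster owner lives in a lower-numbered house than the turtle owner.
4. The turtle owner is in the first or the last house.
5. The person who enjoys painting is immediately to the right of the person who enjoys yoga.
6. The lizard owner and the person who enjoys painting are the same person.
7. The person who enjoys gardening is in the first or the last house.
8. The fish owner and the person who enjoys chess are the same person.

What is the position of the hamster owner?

By clue 4, the turtle owner is in house 5.
By clue 7, the person who enjoys gardening is in house 1.
That leaves photography as the hobby for house 5.
The lizard owner is narrowed to house 3 or 4; consider each.
Placing it in house 3 leads to a contradiction, so it's in house 4.
From clue 6, the person who enjoys painting must be in house 4.
By clue 5, the person who enjoys yoga is in house 3.
So house 2 gets chess for hobby.
By clue 8, the fish owner is in house 2.
House 3's pet must be hamster (nothing else left).
That leaves frog as the pet for house 1.
So: house 1 = frog/gardening, house 2 = fish/chess, house 3 = hamster/yoga, house 4 = lizard/painting, house 5 = turtle/photography.

3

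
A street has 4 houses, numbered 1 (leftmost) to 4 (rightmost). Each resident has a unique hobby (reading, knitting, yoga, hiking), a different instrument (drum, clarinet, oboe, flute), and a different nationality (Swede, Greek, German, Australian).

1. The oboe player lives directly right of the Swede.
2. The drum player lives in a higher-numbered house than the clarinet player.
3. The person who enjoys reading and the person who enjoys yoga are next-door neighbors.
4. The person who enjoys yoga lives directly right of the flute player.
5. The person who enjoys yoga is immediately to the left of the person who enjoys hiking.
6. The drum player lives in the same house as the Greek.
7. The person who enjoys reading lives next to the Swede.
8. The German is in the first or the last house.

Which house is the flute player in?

The person who enjoys hiking is narrowed to house 3 or 4; consider each.
Placing it in house 4 leads to a contradiction, so it's in house 3.
The person who enjoys yoga is in house 2 (clue 5).
From clue 3, the person who enjoys reading must be in house 1.
Clue 4 places the flute player in house 1.
By clue 7, the Swede is in house 2.
The only hobby still possible for house 4 is knitting.
By clue 1, the oboe player is in house 3.
House 2's instrument must be clarinet (nothing else left).
That leaves drum as the instrument for house 4.
Clue 6: the Greek is in house 4.
House 1's nationality must be German (nothing else left).
The only nationality still possible for house 3 is Australian.
So: house 1 = reading/flute/German, house 2 = yoga/clarinet/Swede, house 3 = hiking/oboe/Australian, house 4 = knitting/drum/Greek.

1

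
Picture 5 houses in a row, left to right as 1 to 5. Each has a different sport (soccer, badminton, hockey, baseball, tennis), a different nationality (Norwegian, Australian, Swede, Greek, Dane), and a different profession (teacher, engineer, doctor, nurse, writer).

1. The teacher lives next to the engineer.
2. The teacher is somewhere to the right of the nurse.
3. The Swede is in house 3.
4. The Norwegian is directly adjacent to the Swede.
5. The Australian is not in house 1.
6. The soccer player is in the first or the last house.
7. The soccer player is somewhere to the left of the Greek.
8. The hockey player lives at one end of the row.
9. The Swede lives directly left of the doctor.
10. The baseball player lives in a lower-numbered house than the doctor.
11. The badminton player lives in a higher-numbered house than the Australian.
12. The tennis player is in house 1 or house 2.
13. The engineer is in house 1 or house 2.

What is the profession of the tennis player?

The Swede is in house 3 (clue 3).
Clue 7 places the soccer player in house 1.
From clue 9, the doctor must be in house 4.
That leaves tennis as the sport for house 2.
The only sport still possible for house 4 is badminton.
House 5's sport must be hockey (nothing else left).
House 1's nationality must be Dane (nothing else left).
So house 5 gets Greek for nationality.
Clue 11 places the Australian in house 2.
So house 3 gets baseball for sport.
So house 4 gets Norwegian for nationality.
The only profession still possible for house 5 is writer.
House 3 profession: only teacher fits.
The engineer is in house 2 (clue 1).
The only profession still possible for house 1 is nurse.
So: house 1 = soccer/Dane/nurse, house 2 = tennis/Australian/engineer, house 3 = baseball/Swede/teacher, house 4 = badminton/Norwegian/doctor, house 5 = hockey/Greek/writer.

engineer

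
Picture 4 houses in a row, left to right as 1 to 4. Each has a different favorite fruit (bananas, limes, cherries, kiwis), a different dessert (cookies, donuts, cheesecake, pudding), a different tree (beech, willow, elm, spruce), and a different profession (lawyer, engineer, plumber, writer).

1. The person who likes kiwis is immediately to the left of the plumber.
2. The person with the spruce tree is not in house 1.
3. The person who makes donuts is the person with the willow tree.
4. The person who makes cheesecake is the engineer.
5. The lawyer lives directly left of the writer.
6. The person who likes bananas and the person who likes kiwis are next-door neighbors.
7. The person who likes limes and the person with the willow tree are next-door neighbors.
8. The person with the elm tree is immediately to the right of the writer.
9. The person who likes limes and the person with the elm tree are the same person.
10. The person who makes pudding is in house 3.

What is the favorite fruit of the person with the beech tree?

By clue 10, the person who makes pudding is in house 3.
Clue 7: the person who likes limes is in house 3.
The person with the elm tree is in house 3 (clue 9).
House 1's tree must be beech (nothing else left).
By clue 8, the writer is in house 2.
House 4's favorite fruit must be cherries (nothing else left).
So house 3 gets plumber for profession.
That leaves engineer as the profession for house 4.
By clue 1, the person who likes kiwis is in house 2.
From clue 4, the person who makes cheesecake must be in house 4.
Clue 6: the person who likes bananas is in house 1.
So house 1 gets cookies for dessert.
House 2's dessert must be donuts (nothing else left).
House 1's profession must be lawyer (nothing else left).
Clue 3 places the person with the willow tree in house 2.
The only tree still possible for house 4 is spruce.
So: house 1 = bananas/cookies/beech/lawyer, house 2 = kiwis/donuts/willow/writer, house 3 = limes/pudding/elm/plumber, house 4 = cherries/cheesecake/spruce/engineer.

bananas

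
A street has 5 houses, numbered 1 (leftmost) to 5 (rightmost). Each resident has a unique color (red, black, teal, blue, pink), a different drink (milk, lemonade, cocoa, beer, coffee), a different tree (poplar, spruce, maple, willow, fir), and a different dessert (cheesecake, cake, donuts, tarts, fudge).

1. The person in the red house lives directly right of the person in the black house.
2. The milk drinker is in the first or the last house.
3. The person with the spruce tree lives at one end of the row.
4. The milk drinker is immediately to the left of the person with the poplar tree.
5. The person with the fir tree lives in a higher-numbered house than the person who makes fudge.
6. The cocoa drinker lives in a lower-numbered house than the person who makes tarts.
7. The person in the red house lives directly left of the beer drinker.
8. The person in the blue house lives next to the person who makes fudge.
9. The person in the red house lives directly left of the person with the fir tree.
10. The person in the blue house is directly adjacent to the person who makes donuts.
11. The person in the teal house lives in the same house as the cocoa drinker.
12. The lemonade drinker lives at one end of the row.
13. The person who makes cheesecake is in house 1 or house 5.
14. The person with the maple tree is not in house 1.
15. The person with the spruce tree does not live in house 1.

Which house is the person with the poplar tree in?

2

By clue 4, the milk drinker is in house 1.
By clue 4, the person with the poplar tree is in house 2.
Clue 15 places the person with the spruce tree in house 5.
That leaves lemonade as the drink for house 5.
That leaves willow as the tree for house 1.
The only color still possible for house 5 is pink.
The person in the black house is narrowed to house 1 or 2; consider each.
Placing it in house 2 leads to a contradiction, so it's in house 1.
Clue 1: the person in the red house is in house 2.
By clue 7, the beer drinker is in house 3.
From clue 9, the person with the fir tree must be in house 3.
So house 4 gets maple for tree.
The person in the blue house is in house 3 (clue 8).
By clue 8, the person who makes fudge is in house 2.
From clue 11, the person in the teal house must be in house 4.
Clue 11 places the cocoa drinker in house 4.
That leaves coffee as the drink for house 2.
The person who makes tarts is in house 5 (clue 6).
The only dessert still possible for house 3 is cake.
So house 4 gets donuts for dessert.
House 1 dessert: only cheesecake fits.
So: house 1 = black/milk/willow/cheesecake, house 2 = red/coffee/poplar/fudge, house 3 = blue/beer/fir/cake, house 4 = teal/cocoa/maple/donuts, house 5 = pink/lemonade/spruce/tarts.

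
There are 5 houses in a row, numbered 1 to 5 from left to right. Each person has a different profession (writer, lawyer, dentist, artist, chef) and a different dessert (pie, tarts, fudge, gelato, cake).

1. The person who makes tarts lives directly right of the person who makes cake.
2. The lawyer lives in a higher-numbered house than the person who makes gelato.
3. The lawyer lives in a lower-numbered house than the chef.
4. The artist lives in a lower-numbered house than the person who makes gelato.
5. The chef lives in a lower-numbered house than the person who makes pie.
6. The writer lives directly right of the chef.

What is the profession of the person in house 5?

writer

From clue 3, the lawyer must be in house 3.
The chef is in house 4 (clue 3).
Clue 5: the person who makes pie is in house 5.
The writer is in house 5 (clue 6).
The person who makes gelato is in house 2 (clue 2).
The artist is in house 1 (clue 4).
So house 2 gets dentist for profession.
By clue 1, the person who makes tarts is in house 4.
Clue 1: the person who makes cake is in house 3.
House 1's dessert must be fudge (nothing else left).
So: house 1 = artist/fudge, house 2 = dentist/gelato, house 3 = lawyer/cake, house 4 = chef/tarts, house 5 = writer/pie.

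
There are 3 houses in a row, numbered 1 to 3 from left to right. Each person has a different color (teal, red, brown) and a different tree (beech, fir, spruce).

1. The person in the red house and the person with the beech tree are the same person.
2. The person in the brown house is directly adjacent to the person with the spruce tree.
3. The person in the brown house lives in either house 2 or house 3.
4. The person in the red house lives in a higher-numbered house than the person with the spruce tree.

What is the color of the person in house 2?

House 1 color: only teal fits.
The person in the brown house is narrowed to house 2 or 3; consider each.
Placing it in house 3 leads to a contradiction, so it's in house 2.
The person with the spruce tree is in house 1 (clue 2).
House 3 color: only red fits.
By clue 1, the person with the beech tree is in house 3.
That leaves fir as the tree for house 2.
So: house 1 = teal/spruce, house 2 = brown/fir, house 3 = red/beech.

brown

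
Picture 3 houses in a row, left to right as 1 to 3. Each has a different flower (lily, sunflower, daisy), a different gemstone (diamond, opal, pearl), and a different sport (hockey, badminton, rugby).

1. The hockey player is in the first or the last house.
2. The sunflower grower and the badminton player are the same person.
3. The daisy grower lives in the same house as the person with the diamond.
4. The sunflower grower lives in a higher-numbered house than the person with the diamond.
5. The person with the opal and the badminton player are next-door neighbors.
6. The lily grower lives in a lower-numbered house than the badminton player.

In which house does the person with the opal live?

2

So house 3 gets sunflower for flower.
Clue 2 places the badminton player in house 3.
Clue 5 places the person with the opal in house 2.
So house 3 gets pearl for gemstone.
So house 2 gets rugby for sport.
From clue 3, the daisy grower must be in house 1.
The only flower still possible for house 2 is lily.
House 1's gemstone must be diamond (nothing else left).
The only sport still possible for house 1 is hockey.
So: house 1 = daisy/diamond/hockey, house 2 = lily/opal/rugby, house 3 = sunflower/pearl/badminton.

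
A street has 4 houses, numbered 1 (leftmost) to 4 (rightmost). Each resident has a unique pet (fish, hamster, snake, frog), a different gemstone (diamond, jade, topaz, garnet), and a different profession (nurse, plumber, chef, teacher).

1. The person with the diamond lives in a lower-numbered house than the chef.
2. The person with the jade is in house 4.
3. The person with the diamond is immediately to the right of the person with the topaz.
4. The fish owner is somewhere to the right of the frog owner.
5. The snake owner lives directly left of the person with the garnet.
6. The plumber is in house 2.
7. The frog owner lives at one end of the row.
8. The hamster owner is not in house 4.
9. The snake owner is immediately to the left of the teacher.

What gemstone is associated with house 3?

garnet

Clue 2: the person with the jade is in house 4.
From clue 6, the plumber must be in house 2.
From clue 7, the frog owner must be in house 1.
House 4 pet: only fish fits.
The only gemstone still possible for house 1 is topaz.
So house 1 gets nurse for profession.
Clue 3: the person with the diamond is in house 2.
Clue 5: the snake owner is in house 2.
By clue 5, the person with the garnet is in house 3.
Clue 9: the teacher is in house 3.
That leaves hamster as the pet for house 3.
The only profession still possible for house 4 is chef.
So: house 1 = frog/topaz/nurse, house 2 = snake/diamond/plumber, house 3 = hamster/garnet/teacher, house 4 = fish/jade/chef.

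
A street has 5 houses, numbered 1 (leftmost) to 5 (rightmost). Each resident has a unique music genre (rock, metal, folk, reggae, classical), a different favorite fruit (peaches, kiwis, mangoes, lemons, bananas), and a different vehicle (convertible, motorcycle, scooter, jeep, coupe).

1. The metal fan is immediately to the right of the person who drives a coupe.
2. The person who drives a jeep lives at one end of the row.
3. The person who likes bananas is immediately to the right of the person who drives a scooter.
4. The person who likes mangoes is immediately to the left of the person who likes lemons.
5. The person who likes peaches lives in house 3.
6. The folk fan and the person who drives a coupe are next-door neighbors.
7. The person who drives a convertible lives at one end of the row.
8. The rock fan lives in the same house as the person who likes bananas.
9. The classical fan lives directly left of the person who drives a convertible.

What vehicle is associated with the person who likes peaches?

motorcycle

The person who likes peaches is in house 3 (clue 5).
Clue 9 places the classical fan in house 4.
The person who drives a convertible is in house 5 (clue 9).
So house 1 gets jeep for vehicle.
Clue 8: the rock fan is in house 5.
By clue 8, the person who likes bananas is in house 5.
House 1 music genre: only folk fits.
House 2 music genre: only reggae fits.
House 3 music genre: only metal fits.
Clue 1: the person who drives a coupe is in house 2.
The person who drives a scooter is in house 4 (clue 3).
The person who likes mangoes is in house 1 (clue 4).
That leaves lemons as the favorite fruit for house 2.
So house 4 gets kiwis for favorite fruit.
That leaves motorcycle as the vehicle for house 3.
So: house 1 = folk/mangoes/jeep, house 2 = reggae/lemons/coupe, house 3 = metal/peaches/motorcycle, house 4 = classical/kiwis/scooter, house 5 = rock/bananas/convertible.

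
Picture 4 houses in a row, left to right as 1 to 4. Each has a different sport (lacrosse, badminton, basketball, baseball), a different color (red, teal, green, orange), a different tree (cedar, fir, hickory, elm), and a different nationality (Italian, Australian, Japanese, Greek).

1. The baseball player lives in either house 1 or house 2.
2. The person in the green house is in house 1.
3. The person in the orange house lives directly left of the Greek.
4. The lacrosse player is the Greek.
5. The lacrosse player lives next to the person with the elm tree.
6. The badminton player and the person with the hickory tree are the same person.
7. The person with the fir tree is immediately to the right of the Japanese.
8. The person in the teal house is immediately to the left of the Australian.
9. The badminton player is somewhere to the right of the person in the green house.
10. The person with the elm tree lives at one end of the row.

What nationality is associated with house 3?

Greek

By clue 2, the person in the green house is in house 1.
The only color still possible for house 4 is red.
The lacrosse player is in house 3 (clue 5).
Clue 5: the person with the elm tree is in house 4.
That leaves cedar as the tree for house 1.
From clue 4, the Greek must be in house 3.
From clue 6, the badminton player must be in house 2.
The person with the hickory tree is in house 2 (clue 6).
House 1's sport must be baseball (nothing else left).
House 4 sport: only basketball fits.
House 3 tree: only fir fits.
By clue 3, the person in the orange house is in house 2.
Clue 7 places the Japanese in house 2.
From clue 8, the person in the teal house must be in house 3.
So house 1 gets Italian for nationality.
House 4 nationality: only Australian fits.
So: house 1 = baseball/green/cedar/Italian, house 2 = badminton/orange/hickory/Japanese, house 3 = lacrosse/teal/fir/Greek, house 4 = basketball/red/elm/Australian.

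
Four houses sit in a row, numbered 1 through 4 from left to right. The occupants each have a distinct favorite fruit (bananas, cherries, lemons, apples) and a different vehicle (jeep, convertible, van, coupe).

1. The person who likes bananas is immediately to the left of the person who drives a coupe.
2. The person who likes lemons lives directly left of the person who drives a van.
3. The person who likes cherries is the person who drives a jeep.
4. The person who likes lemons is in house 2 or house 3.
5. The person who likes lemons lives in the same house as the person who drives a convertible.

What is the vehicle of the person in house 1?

jeep

So house 1 gets jeep for vehicle.
The person who likes cherries is in house 1 (clue 3).
House 4's favorite fruit must be apples (nothing else left).
The only vehicle still possible for house 2 is convertible.
The person who likes lemons is in house 2 (clue 5).
House 3's favorite fruit must be bananas (nothing else left).
The person who drives a coupe is in house 4 (clue 1).
Clue 2 places the person who drives a van in house 3.
So: house 1 = cherries/jeep, house 2 = lemons/convertible, house 3 = bananas/van, house 4 = apples/coupe.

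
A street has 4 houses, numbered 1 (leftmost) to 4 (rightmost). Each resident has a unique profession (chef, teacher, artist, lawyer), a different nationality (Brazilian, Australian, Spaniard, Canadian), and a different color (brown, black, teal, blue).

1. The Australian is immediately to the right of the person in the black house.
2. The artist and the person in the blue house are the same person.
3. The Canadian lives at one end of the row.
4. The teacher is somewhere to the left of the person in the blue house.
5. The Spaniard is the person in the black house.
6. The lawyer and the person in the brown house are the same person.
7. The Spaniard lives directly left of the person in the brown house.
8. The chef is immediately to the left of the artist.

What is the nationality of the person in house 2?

Australian

The Canadian is narrowed to house 1 or 4; consider each.
Placing it in house 1 leads to a contradiction, so it's in house 4.
House 4's profession must be artist (nothing else left).
From clue 2, the person in the blue house must be in house 4.
By clue 8, the chef is in house 3.
The only profession still possible for house 1 is teacher.
The only profession still possible for house 2 is lawyer.
The person in the brown house is in house 2 (clue 6).
Clue 7 places the Spaniard in house 1.
House 1's color must be black (nothing else left).
The only color still possible for house 3 is teal.
Clue 1 places the Australian in house 2.
The only nationality still possible for house 3 is Brazilian.
So: house 1 = teacher/Spaniard/black, house 2 = lawyer/Australian/brown, house 3 = chef/Brazilian/teal, house 4 = artist/Canadian/blue.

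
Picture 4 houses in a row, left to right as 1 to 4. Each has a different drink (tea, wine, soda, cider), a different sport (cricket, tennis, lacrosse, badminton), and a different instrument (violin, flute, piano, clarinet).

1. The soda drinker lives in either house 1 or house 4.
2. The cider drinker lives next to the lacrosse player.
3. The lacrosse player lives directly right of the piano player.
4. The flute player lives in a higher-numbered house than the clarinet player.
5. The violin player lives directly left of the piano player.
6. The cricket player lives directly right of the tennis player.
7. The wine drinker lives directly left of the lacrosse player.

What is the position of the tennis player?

1

So house 4 gets flute for instrument.
The soda drinker is narrowed to house 1 or 4; consider each.
Placing it in house 4 leads to a contradiction, so it's in house 1.
The wine drinker is narrowed to house 2 or 3; consider each.
Placing it in house 3 leads to a contradiction, so it's in house 2.
By clue 7, the lacrosse player is in house 3.
The cider drinker is in house 4 (clue 2).
Clue 3: the piano player is in house 2.
Clue 5: the violin player is in house 1.
The cricket player is in house 2 (clue 6).
Clue 6 places the tennis player in house 1.
That leaves tea as the drink for house 3.
So house 4 gets badminton for sport.
That leaves clarinet as the instrument for house 3.
So: house 1 = soda/tennis/violin, house 2 = wine/cricket/piano, house 3 = tea/lacrosse/clarinet, house 4 = cider/badminton/flute.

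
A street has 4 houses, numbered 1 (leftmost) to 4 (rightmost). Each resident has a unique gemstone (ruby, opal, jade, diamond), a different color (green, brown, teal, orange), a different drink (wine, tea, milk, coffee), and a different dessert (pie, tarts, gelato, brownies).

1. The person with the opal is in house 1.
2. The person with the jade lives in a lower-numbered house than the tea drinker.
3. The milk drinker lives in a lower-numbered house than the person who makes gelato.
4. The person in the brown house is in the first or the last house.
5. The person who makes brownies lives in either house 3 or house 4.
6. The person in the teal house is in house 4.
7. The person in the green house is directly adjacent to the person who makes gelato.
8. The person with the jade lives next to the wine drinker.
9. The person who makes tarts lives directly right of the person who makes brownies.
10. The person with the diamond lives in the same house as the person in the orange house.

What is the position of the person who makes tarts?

Clue 1: the person with the opal is in house 1.
Clue 6 places the person in the teal house in house 4.
Clue 9 places the person who makes tarts in house 4.
The person who makes brownies is in house 3 (clue 9).
So house 1 gets pie for dessert.
The only dessert still possible for house 2 is gelato.
By clue 3, the milk drinker is in house 1.
House 4 gemstone: only ruby fits.
That leaves brown as the color for house 1.
House 2 color: only orange fits.
The only color still possible for house 3 is green.
Clue 10 places the person with the diamond in house 2.
So house 3 gets jade for gemstone.
From clue 2, the tea drinker must be in house 4.
So house 3 gets coffee for drink.
House 2 drink: only wine fits.
So: house 1 = opal/brown/milk/pie, house 2 = diamond/orange/wine/gelato, house 3 = jade/green/coffee/brownies, house 4 = ruby/teal/tea/tarts.

4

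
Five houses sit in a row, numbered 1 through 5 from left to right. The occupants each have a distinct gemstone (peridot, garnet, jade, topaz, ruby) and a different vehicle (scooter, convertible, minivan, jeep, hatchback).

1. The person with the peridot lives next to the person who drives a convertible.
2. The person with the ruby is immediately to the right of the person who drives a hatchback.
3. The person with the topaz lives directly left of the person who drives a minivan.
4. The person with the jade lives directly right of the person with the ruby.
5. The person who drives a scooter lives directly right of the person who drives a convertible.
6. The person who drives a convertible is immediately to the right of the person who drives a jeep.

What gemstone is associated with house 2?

The person with the jade is narrowed to house 3 or 4 or 5; consider each.
Placing it in house 4 and house 5 leads to a contradiction, so it's in house 3.
Clue 4 places the person with the ruby in house 2.
By clue 2, the person who drives a hatchback is in house 1.
The person with the peridot is narrowed to house 4 or 5; consider each.
Placing it in house 4 leads to a contradiction, so it's in house 5.
Clue 1 places the person who drives a convertible in house 4.
The person who drives a scooter is in house 5 (clue 5).
From clue 6, the person who drives a jeep must be in house 3.
House 2's vehicle must be minivan (nothing else left).
Clue 3: the person with the topaz is in house 1.
The only gemstone still possible for house 4 is garnet.
So: house 1 = topaz/hatchback, house 2 = ruby/minivan, house 3 = jade/jeep, house 4 = garnet/convertible, house 5 = peridot/scooter.

ruby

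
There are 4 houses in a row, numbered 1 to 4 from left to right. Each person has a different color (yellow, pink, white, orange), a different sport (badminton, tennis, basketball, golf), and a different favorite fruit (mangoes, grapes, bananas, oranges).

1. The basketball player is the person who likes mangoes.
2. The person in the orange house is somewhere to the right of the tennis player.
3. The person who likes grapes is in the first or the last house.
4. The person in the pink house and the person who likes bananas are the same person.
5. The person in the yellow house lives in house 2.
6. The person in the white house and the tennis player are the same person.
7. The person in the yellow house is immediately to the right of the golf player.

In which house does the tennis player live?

3

Clue 5: the person in the yellow house is in house 2.
Clue 7 places the golf player in house 1.
The person in the white house is in house 3 (clue 6).
Clue 6: the tennis player is in house 3.
The only color still possible for house 1 is pink.
House 4's color must be orange (nothing else left).
Clue 4: the person who likes bananas is in house 1.
So house 3 gets oranges for favorite fruit.
So house 2 gets mangoes for favorite fruit.
House 4 favorite fruit: only grapes fits.
Clue 1: the basketball player is in house 2.
So house 4 gets badminton for sport.
So: house 1 = pink/golf/bananas, house 2 = yellow/basketball/mangoes, house 3 = white/tennis/oranges, house 4 = orange/badminton/grapes.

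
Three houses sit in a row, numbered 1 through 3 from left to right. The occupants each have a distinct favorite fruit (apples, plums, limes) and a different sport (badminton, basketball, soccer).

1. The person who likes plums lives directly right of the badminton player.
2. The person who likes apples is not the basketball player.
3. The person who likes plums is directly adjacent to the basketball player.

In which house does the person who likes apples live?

The person who likes plums is narrowed to house 2 or 3; consider each.
Placing it in house 3 leads to a contradiction, so it's in house 2.
The badminton player is in house 1 (clue 1).
The only sport still possible for house 2 is soccer.
So house 3 gets basketball for sport.
Clue 2 places the person who likes apples in house 1.
House 3 favorite fruit: only limes fits.
So: house 1 = apples/badminton, house 2 = plums/soccer, house 3 = limes/basketball.

1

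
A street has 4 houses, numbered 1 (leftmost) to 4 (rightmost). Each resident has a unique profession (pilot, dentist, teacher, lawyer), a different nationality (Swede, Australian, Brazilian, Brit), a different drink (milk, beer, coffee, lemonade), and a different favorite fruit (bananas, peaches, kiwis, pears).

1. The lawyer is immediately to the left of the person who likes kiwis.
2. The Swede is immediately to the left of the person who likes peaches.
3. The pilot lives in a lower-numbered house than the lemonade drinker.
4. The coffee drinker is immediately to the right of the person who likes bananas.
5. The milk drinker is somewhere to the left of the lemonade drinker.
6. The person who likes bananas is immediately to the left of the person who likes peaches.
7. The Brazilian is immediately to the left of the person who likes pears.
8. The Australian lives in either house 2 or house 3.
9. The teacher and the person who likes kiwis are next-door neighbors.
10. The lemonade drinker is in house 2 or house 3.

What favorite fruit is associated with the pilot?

House 4's nationality must be Brit (nothing else left).
House 1's favorite fruit must be bananas (nothing else left).
From clue 4, the coffee drinker must be in house 2.
By clue 6, the person who likes peaches is in house 2.
House 3's drink must be lemonade (nothing else left).
So house 4 gets beer for drink.
By clue 2, the Swede is in house 1.
So house 1 gets milk for drink.
The lawyer is narrowed to house 2 or 3; consider each.
Placing it in house 3 leads to a contradiction, so it's in house 2.
From clue 1, the person who likes kiwis must be in house 3.
The only profession still possible for house 3 is dentist.
House 4 profession: only teacher fits.
House 4's favorite fruit must be pears (nothing else left).
From clue 7, the Brazilian must be in house 3.
House 1's profession must be pilot (nothing else left).
House 2 nationality: only Australian fits.
So: house 1 = pilot/Swede/milk/bananas, house 2 = lawyer/Australian/coffee/peaches, house 3 = dentist/Brazilian/lemonade/kiwis, house 4 = teacher/Brit/beer/pears.

bananas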